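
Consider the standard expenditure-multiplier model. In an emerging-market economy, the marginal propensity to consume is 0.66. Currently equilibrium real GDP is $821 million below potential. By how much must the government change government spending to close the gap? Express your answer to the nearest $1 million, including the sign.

+$279 million

Spending multiplier = 1/(1 − MPC) = 1/(1 − 0.66) = 1/0.34 ≈ 2.941.
Need ΔY = +$821 million, so ΔG = ΔY/k = (+$821 million) × 0.34 ≈ +$279 million.
The government should increase government spending by $279 million.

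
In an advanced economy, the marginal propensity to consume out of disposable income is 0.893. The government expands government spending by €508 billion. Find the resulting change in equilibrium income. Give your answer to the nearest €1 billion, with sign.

+€4,748 billion

Expenditure multiplier = 1/(1 − MPC) = 1/(1 − 0.893) = 1/0.107 ≈ 9.346.
ΔY = k × ΔG = (+€508 billion) / 0.107 ≈ +€4,748 billion.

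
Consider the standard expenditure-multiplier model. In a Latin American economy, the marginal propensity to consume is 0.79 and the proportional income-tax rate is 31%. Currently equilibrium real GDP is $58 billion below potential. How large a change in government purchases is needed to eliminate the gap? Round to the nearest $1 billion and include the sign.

+$26 billion

Spending multiplier = 1/(1 − c(1−t)) = 1/(1 − 0.79×0.69) = 1/0.4549 ≈ 2.198.
Need ΔY = +$58 billion, so ΔG = ΔY/k = (+$58 billion) × 0.4549 ≈ +$26 billion.
The government should increase government purchases by $26 billion.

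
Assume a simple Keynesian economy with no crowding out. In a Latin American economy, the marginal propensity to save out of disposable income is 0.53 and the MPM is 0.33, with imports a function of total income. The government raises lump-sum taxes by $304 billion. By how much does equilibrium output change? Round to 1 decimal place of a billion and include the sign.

MPC = 1 − MPS = 1 − 0.53 = 0.47.
A lump-sum tax change of +$304 billion shifts disposable income by −$304 billion; first-round consumption changes by −c × ΔT = −0.47 × (+$304 billion) = −$142.88 billion.
Expenditure multiplier = 1/(1 − c + m) = 1/(1 − 0.47 + 0.33) = 1/0.86 ≈ 1.163.
The tax multiplier is −c × k ≈ −0.547, so ΔY = k × (−c·ΔT) = (−$142.88 billion) / 0.86 ≈ −$166.1 billion.

−$166.1 billion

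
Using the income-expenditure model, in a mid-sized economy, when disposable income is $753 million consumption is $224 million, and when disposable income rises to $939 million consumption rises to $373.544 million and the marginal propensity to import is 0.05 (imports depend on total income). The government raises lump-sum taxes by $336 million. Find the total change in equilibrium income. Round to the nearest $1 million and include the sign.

−$1,098 million

MPC = ΔC/ΔYd = (373.544 − 224)/(939 − 753) = 149.544/186 = 0.804.
A lump-sum tax change of +$336 million shifts disposable income by −$336 million; first-round consumption changes by −c × ΔT = −0.804 × (+$336 million) = −$270.144 million.
Expenditure multiplier = 1/(1 − c + m) = 1/(1 − 0.804 + 0.05) = 1/0.246 ≈ 4.065.
The tax multiplier is −c × k ≈ −3.268, so ΔY = k × (−c·ΔT) = (−$270.144 million) / 0.246 ≈ −$1,098 million.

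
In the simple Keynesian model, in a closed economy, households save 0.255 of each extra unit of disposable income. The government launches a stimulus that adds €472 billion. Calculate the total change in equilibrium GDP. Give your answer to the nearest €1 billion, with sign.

+€1,851 billion

MPC = 1 − MPS = 1 − 0.255 = 0.745.
Expenditure multiplier = 1/(1 − MPC) = 1/(1 − 0.745) = 1/0.255 ≈ 3.922.
ΔY = k × ΔG = (+€472 billion) / 0.255 ≈ +€1,851 billion.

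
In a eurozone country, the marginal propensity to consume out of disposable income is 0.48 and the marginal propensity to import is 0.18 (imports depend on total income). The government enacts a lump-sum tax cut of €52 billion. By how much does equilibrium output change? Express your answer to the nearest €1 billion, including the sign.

+€36 billion

A lump-sum tax change of −€52 billion shifts disposable income by +€52 billion; first-round consumption changes by −c × ΔT = −0.48 × (−€52 billion) = +€24.96 billion.
Expenditure multiplier = 1/(1 − c + m) = 1/(1 − 0.48 + 0.18) = 1/0.7 ≈ 1.429.
The tax multiplier is −c × k ≈ −0.686, so ΔY = k × (−c·ΔT) = (+€24.96 billion) / 0.7 ≈ +€36 billion.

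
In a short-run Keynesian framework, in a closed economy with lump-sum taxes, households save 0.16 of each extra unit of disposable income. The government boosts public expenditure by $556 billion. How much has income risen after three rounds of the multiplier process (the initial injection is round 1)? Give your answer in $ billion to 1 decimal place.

$1,415.4 billion

MPC = 1 − MPS = 1 − 0.16 = 0.84.
Round 1 adds ΔG = $556 billion; each later round is MPC = 0.84 times the previous.
After 3 rounds: 556 + 467.04 + 392.3136 = ΔG·(1 − c^3)/(1 − c) = 556 × (1 − 0.592704)/0.16 ≈ $1,415.4 billion.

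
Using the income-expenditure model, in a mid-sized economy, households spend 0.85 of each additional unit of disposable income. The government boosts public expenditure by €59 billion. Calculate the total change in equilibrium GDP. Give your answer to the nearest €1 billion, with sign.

Government-spending multiplier = 1/(1 − MPC) = 1/(1 − 0.85) = 1/0.15 ≈ 6.667.
ΔY = k × ΔG = (+€59 billion) / 0.15 ≈ +€393 billion.

+€393 billion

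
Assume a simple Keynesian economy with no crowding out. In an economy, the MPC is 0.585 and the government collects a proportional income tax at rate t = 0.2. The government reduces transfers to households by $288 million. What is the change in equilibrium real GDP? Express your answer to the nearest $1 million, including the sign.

−$317 million

The transfer change shifts disposable income by −$288 million, so first-round consumption changes by c·ΔTR = 0.585 × (−$288 million) = −$168.48 million.
Expenditure multiplier = 1/(1 − c(1−t)) = 1/(1 − 0.585×0.8) = 1/0.532 ≈ 1.88.
The transfer multiplier is c × k ≈ 1.1, so ΔY = k × (c·ΔTR) = (−$168.48 million) / 0.532 ≈ −$317 million.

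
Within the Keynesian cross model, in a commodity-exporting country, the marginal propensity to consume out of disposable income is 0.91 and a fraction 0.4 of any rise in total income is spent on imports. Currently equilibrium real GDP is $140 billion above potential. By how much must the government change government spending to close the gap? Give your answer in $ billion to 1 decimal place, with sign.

−$68.6 billion

Spending multiplier = 1/(1 − c + m) = 1/(1 − 0.91 + 0.4) = 1/0.49 ≈ 2.041.
Need ΔY = −$140 billion, so ΔG = ΔY/k = (−$140 billion) × 0.49 = −$68.6 billion.
The government should cut government spending by $68.6 billion.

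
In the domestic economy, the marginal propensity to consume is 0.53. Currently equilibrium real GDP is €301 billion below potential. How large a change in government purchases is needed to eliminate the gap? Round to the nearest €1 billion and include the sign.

+€141 billion

Spending multiplier = 1/(1 − MPC) = 1/(1 − 0.53) = 1/0.47 ≈ 2.128.
Need ΔY = +€301 billion, so ΔG = ΔY/k = (+€301 billion) × 0.47 ≈ +€141 billion.
The government should increase government purchases by €141 billion.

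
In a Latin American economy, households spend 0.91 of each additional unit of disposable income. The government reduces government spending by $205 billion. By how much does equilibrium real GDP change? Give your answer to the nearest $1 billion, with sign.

Government-spending multiplier = 1/(1 − MPC) = 1/(1 − 0.91) = 1/0.09 ≈ 11.111.
ΔY = k × ΔG = (−$205 billion) / 0.09 ≈ −$2,278 billion.

−$2,278 billion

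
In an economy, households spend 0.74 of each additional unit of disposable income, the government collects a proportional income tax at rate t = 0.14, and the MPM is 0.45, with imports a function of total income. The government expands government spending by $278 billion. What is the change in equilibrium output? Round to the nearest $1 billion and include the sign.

+$342 billion

Government-spending multiplier = 1/(1 − c(1−t) + m) = 1/(1 − 0.74×0.86 + 0.45) = 1/0.8136 ≈ 1.229.
ΔY = k × ΔG = (+$278 billion) / 0.8136 ≈ +$342 billion.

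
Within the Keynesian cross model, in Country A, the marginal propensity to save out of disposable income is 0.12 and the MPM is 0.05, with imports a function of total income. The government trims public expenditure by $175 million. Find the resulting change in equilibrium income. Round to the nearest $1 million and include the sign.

MPC = 1 − MPS = 1 − 0.12 = 0.88.
Spending multiplier = 1/(1 − c + m) = 1/(1 − 0.88 + 0.05) = 1/0.17 ≈ 5.882.
ΔY = k × ΔG = (−$175 million) / 0.17 ≈ −$1,029 million.

−$1,029 million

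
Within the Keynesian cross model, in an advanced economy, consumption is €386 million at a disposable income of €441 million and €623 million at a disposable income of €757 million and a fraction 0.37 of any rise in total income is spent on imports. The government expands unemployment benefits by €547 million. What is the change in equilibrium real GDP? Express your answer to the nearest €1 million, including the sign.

MPC = ΔC/ΔYd = (623 − 386)/(757 − 441) = 237/316 = 0.75.
The transfer change shifts disposable income by +€547 million, so first-round consumption changes by c·ΔTR = 0.75 × (+€547 million) = +€410.25 million.
Expenditure multiplier = 1/(1 − c + m) = 1/(1 − 0.75 + 0.37) = 1/0.62 ≈ 1.613.
The transfer multiplier is c × k ≈ 1.21, so ΔY = k × (c·ΔTR) = (+€410.25 million) / 0.62 ≈ +€662 million.

+€662 million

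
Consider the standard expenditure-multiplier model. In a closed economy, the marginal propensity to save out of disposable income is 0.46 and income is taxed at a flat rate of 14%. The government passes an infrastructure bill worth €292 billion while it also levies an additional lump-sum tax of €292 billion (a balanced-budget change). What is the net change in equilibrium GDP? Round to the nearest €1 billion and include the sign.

+€251 billion

MPC = 1 − MPS = 1 − 0.46 = 0.54.
Expenditure multiplier = 1/(1 − c(1−t)) = 1/(1 − 0.54×0.86) = 1/0.5356 ≈ 1.867.
ΔG contributes k·ΔG = (+€292 billion) / 0.5356 ≈ +€545.2 billion.
ΔT of +€292 billion changes first-round spending by −c·ΔT = −€157.68 billion, contributing k·(−c·ΔT) = (−€157.68 billion) / 0.5356 ≈ −€294.4 billion.
Net ΔY = k(ΔG − c·ΔT) = (+€134.32 billion) / 0.5356 ≈ +€251 billion.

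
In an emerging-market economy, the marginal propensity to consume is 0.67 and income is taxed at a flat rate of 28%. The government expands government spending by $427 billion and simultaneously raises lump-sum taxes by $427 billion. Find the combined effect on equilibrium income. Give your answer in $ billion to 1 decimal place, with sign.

Expenditure multiplier = 1/(1 − c(1−t)) = 1/(1 − 0.67×0.72) = 1/0.5176 ≈ 1.932.
ΔG contributes k·ΔG = (+$427 billion) / 0.5176 ≈ +$825 billion.
ΔT of +$427 billion changes first-round spending by −c·ΔT = −$286.09 billion, contributing k·(−c·ΔT) = (−$286.09 billion) / 0.5176 ≈ −$552.7 billion.
Net ΔY = k(ΔG − c·ΔT) = (+$140.91 billion) / 0.5176 ≈ +$272.2 billion.

+$272.2 billion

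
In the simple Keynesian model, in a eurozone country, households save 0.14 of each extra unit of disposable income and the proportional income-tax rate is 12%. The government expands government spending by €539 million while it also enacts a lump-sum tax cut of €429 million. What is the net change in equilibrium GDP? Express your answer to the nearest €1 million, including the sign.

+€3,733 million

MPC = 1 − MPS = 1 − 0.14 = 0.86.
Expenditure multiplier = 1/(1 − c(1−t)) = 1/(1 − 0.86×0.88) = 1/0.2432 ≈ 4.112.
ΔG contributes k·ΔG = (+€539 million) / 0.2432 ≈ +€2,216.3 million.
ΔT of −€429 million changes first-round spending by −c·ΔT = +€368.94 million, contributing k·(−c·ΔT) = (+€368.94 million) / 0.2432 ≈ +€1,517 million.
Net ΔY = k(ΔG − c·ΔT) = (+€907.94 million) / 0.2432 ≈ +€3,733 million.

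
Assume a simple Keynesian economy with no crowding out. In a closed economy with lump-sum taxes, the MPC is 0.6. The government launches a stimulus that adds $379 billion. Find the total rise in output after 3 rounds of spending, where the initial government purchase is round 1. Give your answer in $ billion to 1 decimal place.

Round 1 adds ΔG = $379 billion; each later round is MPC = 0.6 times the previous.
After 3 rounds: 379 + 227.4 + 136.44 = ΔG·(1 − c^3)/(1 − c) = 379 × (1 − 0.216)/0.4 ≈ $742.8 billion.

$742.8 billion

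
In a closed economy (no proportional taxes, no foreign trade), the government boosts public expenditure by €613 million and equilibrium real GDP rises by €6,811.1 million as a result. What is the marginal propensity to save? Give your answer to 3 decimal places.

Implied spending multiplier k = ΔY/ΔG = 6,811.1/613 ≈ 11.1111.
Since k = 1/(1 − MPC), MPC = 1 − 1/k = 1 − ΔG/ΔY = 1 − 613/6,811.1 ≈ 0.910.
MPS = 1 − MPC = 0.090.

0.090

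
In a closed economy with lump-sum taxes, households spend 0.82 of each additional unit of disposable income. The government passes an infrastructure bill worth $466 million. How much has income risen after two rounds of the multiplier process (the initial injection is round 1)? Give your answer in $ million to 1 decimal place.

$848.1 million

Round 1 adds ΔG = $466 million; each later round is MPC = 0.82 times the previous.
After 2 rounds: 466 + 382.12 = ΔG·(1 − c^2)/(1 − c) = 466 × (1 − 0.6724)/0.18 ≈ $848.1 million.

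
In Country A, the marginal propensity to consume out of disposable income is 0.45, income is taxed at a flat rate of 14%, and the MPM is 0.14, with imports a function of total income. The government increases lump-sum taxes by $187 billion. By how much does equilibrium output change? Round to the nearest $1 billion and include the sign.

−$112 billion

A lump-sum tax change of +$187 billion shifts disposable income by −$187 billion; first-round consumption changes by −c × ΔT = −0.45 × (+$187 billion) = −$84.15 billion.
Expenditure multiplier = 1/(1 − c(1−t) + m) = 1/(1 − 0.45×0.86 + 0.14) = 1/0.753 ≈ 1.328.
The tax multiplier is −c × k ≈ −0.598, so ΔY = k × (−c·ΔT) = (−$84.15 billion) / 0.753 ≈ −$112 billion.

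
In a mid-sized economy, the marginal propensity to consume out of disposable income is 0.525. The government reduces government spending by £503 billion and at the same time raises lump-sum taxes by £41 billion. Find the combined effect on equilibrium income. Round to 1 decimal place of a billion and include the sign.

−£1,104.3 billion

Expenditure multiplier = 1/(1 − MPC) = 1/(1 − 0.525) = 1/0.475 ≈ 2.105.
ΔG contributes k·ΔG = (−£503 billion) / 0.475 ≈ −£1,058.9 billion.
ΔT of +£41 billion changes first-round spending by −c·ΔT = −£21.525 billion, contributing k·(−c·ΔT) = (−£21.525 billion) / 0.475 ≈ −£45.3 billion.
Net ΔY = k(ΔG − c·ΔT) = (−£524.525 billion) / 0.475 ≈ −£1,104.3 billion.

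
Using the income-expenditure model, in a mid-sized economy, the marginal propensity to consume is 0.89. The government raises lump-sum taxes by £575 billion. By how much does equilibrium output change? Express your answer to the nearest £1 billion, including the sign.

−£4,652 billion

A lump-sum tax change of +£575 billion shifts disposable income by −£575 billion; first-round consumption changes by −c × ΔT = −0.89 × (+£575 billion) = −£511.75 billion.
Expenditure multiplier = 1/(1 − MPC) = 1/(1 − 0.89) = 1/0.11 ≈ 9.091.
The tax multiplier is −c × k ≈ −8.091, so ΔY = k × (−c·ΔT) = (−£511.75 billion) / 0.11 ≈ −£4,652 billion.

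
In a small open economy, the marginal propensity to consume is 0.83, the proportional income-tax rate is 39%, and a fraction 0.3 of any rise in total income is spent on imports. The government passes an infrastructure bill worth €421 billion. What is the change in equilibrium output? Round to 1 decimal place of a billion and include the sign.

+€530.4 billion

Government-spending multiplier = 1/(1 − c(1−t) + m) = 1/(1 − 0.83×0.61 + 0.3) = 1/0.7937 ≈ 1.26.
ΔY = k × ΔG = (+€421 billion) / 0.7937 ≈ +€530.4 billion.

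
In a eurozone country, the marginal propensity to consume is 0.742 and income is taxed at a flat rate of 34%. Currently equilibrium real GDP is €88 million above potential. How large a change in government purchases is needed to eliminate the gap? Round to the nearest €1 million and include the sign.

−€45 million

Spending multiplier = 1/(1 − c(1−t)) = 1/(1 − 0.742×0.66) = 1/0.51028 ≈ 1.96.
Need ΔY = −€88 million, so ΔG = ΔY/k = (−€88 million) × 0.51028 ≈ −€45 million.
The government should cut government purchases by €45 million.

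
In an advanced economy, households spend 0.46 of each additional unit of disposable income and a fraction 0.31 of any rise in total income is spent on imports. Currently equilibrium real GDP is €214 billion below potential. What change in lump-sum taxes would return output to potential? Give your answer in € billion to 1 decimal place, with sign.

Spending multiplier = 1/(1 − c + m) = 1/(1 − 0.46 + 0.31) = 1/0.85 ≈ 1.176.
Tax multiplier = −c·k = −0.46/0.85 ≈ −0.541. Need ΔY = +€214 billion, so ΔT = ΔY/(−c·k) = −(+€214 billion) × 0.85 / 0.46 ≈ −€395.4 billion.
The government should cut lump-sum taxes by €395.4 billion.

−€395.4 billion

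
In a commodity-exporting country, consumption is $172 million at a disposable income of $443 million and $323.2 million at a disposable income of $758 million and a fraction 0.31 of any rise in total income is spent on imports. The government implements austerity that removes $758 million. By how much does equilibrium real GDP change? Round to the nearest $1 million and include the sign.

−$913 million

MPC = ΔC/ΔYd = (323.2 − 172)/(758 − 443) = 151.2/315 = 0.48.
Spending multiplier = 1/(1 − c + m) = 1/(1 − 0.48 + 0.31) = 1/0.83 ≈ 1.205.
ΔY = k × ΔG = (−$758 million) / 0.83 ≈ −$913 million.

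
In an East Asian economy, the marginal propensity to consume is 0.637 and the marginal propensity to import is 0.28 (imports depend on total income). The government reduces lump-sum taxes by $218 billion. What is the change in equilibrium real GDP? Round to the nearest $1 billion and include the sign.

+$216 billion

A lump-sum tax change of −$218 billion shifts disposable income by +$218 billion; first-round consumption changes by −c × ΔT = −0.637 × (−$218 billion) = +$138.866 billion.
Expenditure multiplier = 1/(1 − c + m) = 1/(1 − 0.637 + 0.28) = 1/0.643 ≈ 1.555.
The tax multiplier is −c × k ≈ −0.991, so ΔY = k × (−c·ΔT) = (+$138.866 billion) / 0.643 ≈ +$216 billion.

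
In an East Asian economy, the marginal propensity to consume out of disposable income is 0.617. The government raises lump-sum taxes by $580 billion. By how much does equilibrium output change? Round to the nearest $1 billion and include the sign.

−$934 billion

A lump-sum tax change of +$580 billion shifts disposable income by −$580 billion; first-round consumption changes by −c × ΔT = −0.617 × (+$580 billion) = −$357.86 billion.
Expenditure multiplier = 1/(1 − MPC) = 1/(1 − 0.617) = 1/0.383 ≈ 2.611.
The tax multiplier is −c × k ≈ −1.611, so ΔY = k × (−c·ΔT) = (−$357.86 billion) / 0.383 ≈ −$934 billion.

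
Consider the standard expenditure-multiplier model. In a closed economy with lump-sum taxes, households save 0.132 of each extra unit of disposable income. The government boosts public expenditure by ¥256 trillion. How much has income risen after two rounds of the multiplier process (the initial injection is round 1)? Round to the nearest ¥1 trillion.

MPC = 1 − MPS = 1 − 0.132 = 0.868.
Round 1 adds ΔG = ¥256 trillion; each later round is MPC = 0.868 times the previous.
After 2 rounds: 256 + 222.208 = ΔG·(1 − c^2)/(1 − c) = 256 × (1 − 0.753424)/0.132 ≈ ¥478 trillion.

¥478 trillion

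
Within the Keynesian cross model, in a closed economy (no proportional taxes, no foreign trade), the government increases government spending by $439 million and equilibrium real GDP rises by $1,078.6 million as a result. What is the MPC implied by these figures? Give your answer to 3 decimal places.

0.593

Implied spending multiplier k = ΔY/ΔG = 1,078.6/439 ≈ 2.4569.
Since k = 1/(1 − MPC), MPC = 1 − 1/k = 1 − ΔG/ΔY = 1 − 439/1,078.6 ≈ 0.593.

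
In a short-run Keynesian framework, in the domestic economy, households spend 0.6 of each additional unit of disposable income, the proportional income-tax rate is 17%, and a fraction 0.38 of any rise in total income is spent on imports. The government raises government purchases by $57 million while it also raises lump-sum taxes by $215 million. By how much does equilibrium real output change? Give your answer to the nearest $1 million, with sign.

−$82 million

Expenditure multiplier = 1/(1 − c(1−t) + m) = 1/(1 − 0.6×0.83 + 0.38) = 1/0.882 ≈ 1.134.
ΔG contributes k·ΔG = (+$57 million) / 0.882 ≈ +$64.6 million.
ΔT of +$215 million changes first-round spending by −c·ΔT = −$129 million, contributing k·(−c·ΔT) = (−$129 million) / 0.882 ≈ −$146.3 million.
Net ΔY = k(ΔG − c·ΔT) = (−$72 million) / 0.882 ≈ −$82 million.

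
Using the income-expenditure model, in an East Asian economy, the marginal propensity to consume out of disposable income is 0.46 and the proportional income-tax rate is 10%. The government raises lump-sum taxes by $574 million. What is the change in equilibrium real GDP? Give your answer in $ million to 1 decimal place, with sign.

A lump-sum tax change of +$574 million shifts disposable income by −$574 million; first-round consumption changes by −c × ΔT = −0.46 × (+$574 million) = −$264.04 million.
Expenditure multiplier = 1/(1 − c(1−t)) = 1/(1 − 0.46×0.9) = 1/0.586 ≈ 1.706.
The tax multiplier is −c × k ≈ −0.785, so ΔY = k × (−c·ΔT) = (−$264.04 million) / 0.586 ≈ −$450.6 million.

−$450.6 million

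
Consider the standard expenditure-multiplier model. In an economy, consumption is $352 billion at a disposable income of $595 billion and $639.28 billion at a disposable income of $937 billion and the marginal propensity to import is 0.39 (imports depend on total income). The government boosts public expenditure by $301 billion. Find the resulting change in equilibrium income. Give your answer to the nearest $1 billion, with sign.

MPC = ΔC/ΔYd = (639.28 − 352)/(937 − 595) = 287.28/342 = 0.84.
Expenditure multiplier = 1/(1 − c + m) = 1/(1 − 0.84 + 0.39) = 1/0.55 ≈ 1.818.
ΔY = k × ΔG = (+$301 billion) / 0.55 ≈ +$547 billion.

+$547 billion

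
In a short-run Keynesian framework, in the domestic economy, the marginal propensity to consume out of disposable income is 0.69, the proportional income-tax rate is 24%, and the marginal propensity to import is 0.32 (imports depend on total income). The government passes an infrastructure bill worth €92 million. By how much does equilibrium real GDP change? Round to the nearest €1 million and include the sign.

Expenditure multiplier = 1/(1 − c(1−t) + m) = 1/(1 − 0.69×0.76 + 0.32) = 1/0.7956 ≈ 1.257.
ΔY = k × ΔG = (+€92 million) / 0.7956 ≈ +€116 million.

+€116 million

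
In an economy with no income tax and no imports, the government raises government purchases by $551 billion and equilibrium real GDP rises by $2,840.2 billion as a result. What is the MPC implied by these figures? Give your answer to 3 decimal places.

Implied spending multiplier k = ΔY/ΔG = 2,840.2/551 ≈ 5.1546.
Since k = 1/(1 − MPC), MPC = 1 − 1/k = 1 − ΔG/ΔY = 1 − 551/2,840.2 ≈ 0.806.

0.806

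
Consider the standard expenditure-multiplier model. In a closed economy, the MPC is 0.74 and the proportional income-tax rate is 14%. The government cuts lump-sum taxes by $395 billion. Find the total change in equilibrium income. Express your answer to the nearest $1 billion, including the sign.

+$804 billion

A lump-sum tax change of −$395 billion shifts disposable income by +$395 billion; first-round consumption changes by −c × ΔT = −0.74 × (−$395 billion) = +$292.3 billion.
Expenditure multiplier = 1/(1 − c(1−t)) = 1/(1 − 0.74×0.86) = 1/0.3636 ≈ 2.75.
The tax multiplier is −c × k ≈ −2.035, so ΔY = k × (−c·ΔT) = (+$292.3 billion) / 0.3636 ≈ +$804 billion.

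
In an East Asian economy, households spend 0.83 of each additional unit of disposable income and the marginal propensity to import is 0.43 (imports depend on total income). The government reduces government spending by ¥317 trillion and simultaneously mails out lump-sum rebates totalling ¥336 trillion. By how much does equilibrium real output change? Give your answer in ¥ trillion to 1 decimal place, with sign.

Expenditure multiplier = 1/(1 − c + m) = 1/(1 − 0.83 + 0.43) = 1/0.6 ≈ 1.667.
ΔG contributes k·ΔG = (−¥317 trillion) / 0.6 ≈ −¥528.3 trillion.
ΔT of −¥336 trillion changes first-round spending by −c·ΔT = +¥278.88 trillion, contributing k·(−c·ΔT) = (+¥278.88 trillion) / 0.6 = +¥464.8 trillion.
Net ΔY = k(ΔG − c·ΔT) = (−¥38.12 trillion) / 0.6 ≈ −¥63.5 trillion.

−¥63.5 trillion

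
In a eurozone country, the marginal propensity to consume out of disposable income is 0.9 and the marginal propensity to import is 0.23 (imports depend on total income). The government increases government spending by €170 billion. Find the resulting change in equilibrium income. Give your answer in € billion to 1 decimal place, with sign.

+€515.2 billion

Spending multiplier = 1/(1 − c + m) = 1/(1 − 0.9 + 0.23) = 1/0.33 ≈ 3.03.
ΔY = k × ΔG = (+€170 billion) / 0.33 ≈ +€515.2 billion.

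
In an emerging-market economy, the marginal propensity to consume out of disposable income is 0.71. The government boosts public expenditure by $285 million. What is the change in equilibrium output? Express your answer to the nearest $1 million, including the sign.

+$983 million

Expenditure multiplier = 1/(1 − MPC) = 1/(1 − 0.71) = 1/0.29 ≈ 3.448.
ΔY = k × ΔG = (+$285 million) / 0.29 ≈ +$983 million.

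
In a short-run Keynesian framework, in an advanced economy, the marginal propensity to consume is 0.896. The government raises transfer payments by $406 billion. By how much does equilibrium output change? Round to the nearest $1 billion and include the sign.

The transfer change shifts disposable income by +$406 billion, so first-round consumption changes by c·ΔTR = 0.896 × (+$406 billion) = +$363.776 billion.
Expenditure multiplier = 1/(1 − MPC) = 1/(1 − 0.896) = 1/0.104 ≈ 9.615.
The transfer multiplier is c × k ≈ 8.615, so ΔY = k × (c·ΔTR) = (+$363.776 billion) / 0.104 ≈ +$3,498 billion.

+$3,498 billion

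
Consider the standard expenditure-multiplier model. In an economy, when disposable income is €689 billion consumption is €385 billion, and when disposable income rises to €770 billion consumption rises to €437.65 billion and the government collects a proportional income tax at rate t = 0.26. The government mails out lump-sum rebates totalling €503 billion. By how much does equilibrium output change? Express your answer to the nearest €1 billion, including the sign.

MPC = ΔC/ΔYd = (437.65 − 385)/(770 − 689) = 52.65/81 = 0.65.
A lump-sum tax change of −€503 billion shifts disposable income by +€503 billion; first-round consumption changes by −c × ΔT = −0.65 × (−€503 billion) = +€326.95 billion.
Expenditure multiplier = 1/(1 − c(1−t)) = 1/(1 − 0.65×0.74) = 1/0.519 ≈ 1.927.
The tax multiplier is −c × k ≈ −1.252, so ΔY = k × (−c·ΔT) = (+€326.95 billion) / 0.519 ≈ +€630 billion.

+€630 billion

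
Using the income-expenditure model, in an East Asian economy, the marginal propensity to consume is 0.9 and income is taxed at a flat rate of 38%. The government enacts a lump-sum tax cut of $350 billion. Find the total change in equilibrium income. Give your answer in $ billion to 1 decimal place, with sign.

+$712.7 billion

A lump-sum tax change of −$350 billion shifts disposable income by +$350 billion; first-round consumption changes by −c × ΔT = −0.9 × (−$350 billion) = +$315 billion.
Expenditure multiplier = 1/(1 − c(1−t)) = 1/(1 − 0.9×0.62) = 1/0.442 ≈ 2.262.
The tax multiplier is −c × k ≈ −2.036, so ΔY = k × (−c·ΔT) = (+$315 billion) / 0.442 ≈ +$712.7 billion.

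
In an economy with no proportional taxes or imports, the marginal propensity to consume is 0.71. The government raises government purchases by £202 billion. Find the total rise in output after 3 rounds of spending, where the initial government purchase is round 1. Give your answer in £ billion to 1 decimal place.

Round 1 adds ΔG = £202 billion; each later round is MPC = 0.71 times the previous.
After 3 rounds: 202 + 143.42 + 101.8282 = ΔG·(1 − c^3)/(1 − c) = 202 × (1 − 0.357911)/0.29 ≈ £447.2 billion.

£447.2 billion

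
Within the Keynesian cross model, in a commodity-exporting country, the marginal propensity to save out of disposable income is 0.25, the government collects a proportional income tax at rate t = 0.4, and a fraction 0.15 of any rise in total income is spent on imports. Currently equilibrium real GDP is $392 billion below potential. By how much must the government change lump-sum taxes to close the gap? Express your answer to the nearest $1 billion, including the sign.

−$366 billion

MPC = 1 − MPS = 1 − 0.25 = 0.75.
Spending multiplier = 1/(1 − c(1−t) + m) = 1/(1 − 0.75×0.6 + 0.15) = 1/0.7 ≈ 1.429.
Tax multiplier = −c·k = −0.75/0.7 ≈ −1.071. Need ΔY = +$392 billion, so ΔT = ΔY/(−c·k) = −(+$392 billion) × 0.7 / 0.75 ≈ −$366 billion.
The government should cut lump-sum taxes by $366 billion.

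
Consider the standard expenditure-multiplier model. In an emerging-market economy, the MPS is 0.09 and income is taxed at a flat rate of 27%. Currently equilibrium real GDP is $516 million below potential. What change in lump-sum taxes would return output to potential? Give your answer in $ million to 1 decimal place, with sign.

MPC = 1 − MPS = 1 − 0.09 = 0.91.
Spending multiplier = 1/(1 − c(1−t)) = 1/(1 − 0.91×0.73) = 1/0.3357 ≈ 2.979.
Tax multiplier = −c·k = −0.91/0.3357 ≈ −2.711. Need ΔY = +$516 million, so ΔT = ΔY/(−c·k) = −(+$516 million) × 0.3357 / 0.91 ≈ −$190.4 million.
The government should cut lump-sum taxes by $190.4 million.

−$190.4 million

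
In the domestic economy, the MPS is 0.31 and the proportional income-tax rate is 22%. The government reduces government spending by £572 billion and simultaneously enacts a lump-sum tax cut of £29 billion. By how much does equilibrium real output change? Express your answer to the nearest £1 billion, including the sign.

MPC = 1 − MPS = 1 − 0.31 = 0.69.
Expenditure multiplier = 1/(1 − c(1−t)) = 1/(1 − 0.69×0.78) = 1/0.4618 ≈ 2.165.
ΔG contributes k·ΔG = (−£572 billion) / 0.4618 ≈ −£1,238.6 billion.
ΔT of −£29 billion changes first-round spending by −c·ΔT = +£20.01 billion, contributing k·(−c·ΔT) = (+£20.01 billion) / 0.4618 ≈ +£43.3 billion.
Net ΔY = k(ΔG − c·ΔT) = (−£551.99 billion) / 0.4618 ≈ −£1,195 billion.

−£1,195 billion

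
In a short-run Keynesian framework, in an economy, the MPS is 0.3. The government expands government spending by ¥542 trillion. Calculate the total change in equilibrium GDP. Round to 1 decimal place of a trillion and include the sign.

+¥1,806.7 trillion

MPC = 1 − MPS = 1 − 0.3 = 0.7.
Expenditure multiplier = 1/(1 − MPC) = 1/(1 − 0.7) = 1/0.3 ≈ 3.333.
ΔY = k × ΔG = (+¥542 trillion) / 0.3 ≈ +¥1,806.7 trillion.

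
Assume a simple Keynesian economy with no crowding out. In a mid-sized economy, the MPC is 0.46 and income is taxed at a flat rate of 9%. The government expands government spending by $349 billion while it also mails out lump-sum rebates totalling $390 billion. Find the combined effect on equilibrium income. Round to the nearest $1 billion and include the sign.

+$909 billion

Expenditure multiplier = 1/(1 − c(1−t)) = 1/(1 − 0.46×0.91) = 1/0.5814 ≈ 1.72.
ΔG contributes k·ΔG = (+$349 billion) / 0.5814 ≈ +$600.3 billion.
ΔT of −$390 billion changes first-round spending by −c·ΔT = +$179.4 billion, contributing k·(−c·ΔT) = (+$179.4 billion) / 0.5814 ≈ +$308.6 billion.
Net ΔY = k(ΔG − c·ΔT) = (+$528.4 billion) / 0.5814 ≈ +$909 billion.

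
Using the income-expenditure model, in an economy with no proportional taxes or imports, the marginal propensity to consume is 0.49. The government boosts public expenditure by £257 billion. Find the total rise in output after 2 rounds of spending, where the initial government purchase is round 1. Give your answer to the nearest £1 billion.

Round 1 adds ΔG = £257 billion; each later round is MPC = 0.49 times the previous.
After 2 rounds: 257 + 125.93 = ΔG·(1 − c^2)/(1 − c) = 257 × (1 − 0.2401)/0.51 ≈ £383 billion.

£383 billion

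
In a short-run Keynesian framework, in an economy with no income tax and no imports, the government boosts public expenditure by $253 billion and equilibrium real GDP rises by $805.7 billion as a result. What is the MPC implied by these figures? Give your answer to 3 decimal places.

0.686

Implied spending multiplier k = ΔY/ΔG = 805.7/253 ≈ 3.1846.
Since k = 1/(1 − MPC), MPC = 1 − 1/k = 1 − ΔG/ΔY = 1 − 253/805.7 ≈ 0.686.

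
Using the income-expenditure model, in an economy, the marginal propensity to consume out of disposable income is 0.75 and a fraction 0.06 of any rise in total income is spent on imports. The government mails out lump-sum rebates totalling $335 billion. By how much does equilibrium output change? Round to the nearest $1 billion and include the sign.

+$810 billion

A lump-sum tax change of −$335 billion shifts disposable income by +$335 billion; first-round consumption changes by −c × ΔT = −0.75 × (−$335 billion) = +$251.25 billion.
Expenditure multiplier = 1/(1 − c + m) = 1/(1 − 0.75 + 0.06) = 1/0.31 ≈ 3.226.
The tax multiplier is −c × k ≈ −2.419, so ΔY = k × (−c·ΔT) = (+$251.25 billion) / 0.31 ≈ +$810 billion.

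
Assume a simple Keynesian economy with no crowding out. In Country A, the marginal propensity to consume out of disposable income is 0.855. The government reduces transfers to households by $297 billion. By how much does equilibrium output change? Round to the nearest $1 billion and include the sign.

The transfer change shifts disposable income by −$297 billion, so first-round consumption changes by c·ΔTR = 0.855 × (−$297 billion) = −$253.935 billion.
Expenditure multiplier = 1/(1 − MPC) = 1/(1 − 0.855) = 1/0.145 ≈ 6.897.
The transfer multiplier is c × k ≈ 5.897, so ΔY = k × (c·ΔTR) = (−$253.935 billion) / 0.145 ≈ −$1,751 billion.

−$1,751 billion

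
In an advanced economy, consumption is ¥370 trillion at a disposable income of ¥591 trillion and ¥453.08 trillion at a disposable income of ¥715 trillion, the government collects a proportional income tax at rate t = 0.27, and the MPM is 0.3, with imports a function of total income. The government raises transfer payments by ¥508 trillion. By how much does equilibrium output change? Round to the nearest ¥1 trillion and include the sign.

MPC = ΔC/ΔYd = (453.08 − 370)/(715 − 591) = 83.08/124 = 0.67.
The transfer change shifts disposable income by +¥508 trillion, so first-round consumption changes by c·ΔTR = 0.67 × (+¥508 trillion) = +¥340.36 trillion.
Expenditure multiplier = 1/(1 − c(1−t) + m) = 1/(1 − 0.67×0.73 + 0.3) = 1/0.8109 ≈ 1.233.
The transfer multiplier is c × k ≈ 0.826, so ΔY = k × (c·ΔTR) = (+¥340.36 trillion) / 0.8109 ≈ +¥420 trillion.

+¥420 trillion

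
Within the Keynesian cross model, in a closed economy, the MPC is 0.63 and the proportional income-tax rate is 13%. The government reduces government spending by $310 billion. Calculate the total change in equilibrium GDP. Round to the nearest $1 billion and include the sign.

−$686 billion

Spending multiplier = 1/(1 − c(1−t)) = 1/(1 − 0.63×0.87) = 1/0.4519 ≈ 2.213.
ΔY = k × ΔG = (−$310 billion) / 0.4519 ≈ −$686 billion.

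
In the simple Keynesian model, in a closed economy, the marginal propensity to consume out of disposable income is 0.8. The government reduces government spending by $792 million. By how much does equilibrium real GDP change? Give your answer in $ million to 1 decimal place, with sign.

Spending multiplier = 1/(1 − MPC) = 1/(1 − 0.8) = 1/0.2 = 5.
ΔY = k × ΔG = (−$792 million) / 0.2 = −$3,960 million.

−$3,960.0 million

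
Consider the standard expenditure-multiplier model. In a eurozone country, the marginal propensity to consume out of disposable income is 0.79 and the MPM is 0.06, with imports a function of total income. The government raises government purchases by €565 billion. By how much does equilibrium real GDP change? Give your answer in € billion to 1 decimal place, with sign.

Spending multiplier = 1/(1 − c + m) = 1/(1 − 0.79 + 0.06) = 1/0.27 ≈ 3.704.
ΔY = k × ΔG = (+€565 billion) / 0.27 ≈ +€2,092.6 billion.

+€2,092.6 billion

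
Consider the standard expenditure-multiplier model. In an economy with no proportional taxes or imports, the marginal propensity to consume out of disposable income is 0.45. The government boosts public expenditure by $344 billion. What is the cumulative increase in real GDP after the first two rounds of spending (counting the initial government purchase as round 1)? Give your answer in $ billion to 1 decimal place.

Round 1 adds ΔG = $344 billion; each later round is MPC = 0.45 times the previous.
After 2 rounds: 344 + 154.8 = ΔG·(1 − c^2)/(1 − c) = 344 × (1 − 0.2025)/0.55 = $498.8 billion.

$498.8 billion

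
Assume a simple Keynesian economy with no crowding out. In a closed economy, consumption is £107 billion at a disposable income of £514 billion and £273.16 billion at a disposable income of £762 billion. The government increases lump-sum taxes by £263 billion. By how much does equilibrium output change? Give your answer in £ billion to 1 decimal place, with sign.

MPC = ΔC/ΔYd = (273.16 − 107)/(762 − 514) = 166.16/248 = 0.67.
A lump-sum tax change of +£263 billion shifts disposable income by −£263 billion; first-round consumption changes by −c × ΔT = −0.67 × (+£263 billion) = −£176.21 billion.
Expenditure multiplier = 1/(1 − MPC) = 1/(1 − 0.67) = 1/0.33 ≈ 3.03.
The tax multiplier is −c × k ≈ −2.03, so ΔY = k × (−c·ΔT) = (−£176.21 billion) / 0.33 ≈ −£534 billion.

−£534.0 billion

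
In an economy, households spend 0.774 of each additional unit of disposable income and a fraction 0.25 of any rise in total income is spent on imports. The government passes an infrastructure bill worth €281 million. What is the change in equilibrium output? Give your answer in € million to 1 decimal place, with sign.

Expenditure multiplier = 1/(1 − c + m) = 1/(1 − 0.774 + 0.25) = 1/0.476 ≈ 2.101.
ΔY = k × ΔG = (+€281 million) / 0.476 ≈ +€590.3 million.

+€590.3 million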